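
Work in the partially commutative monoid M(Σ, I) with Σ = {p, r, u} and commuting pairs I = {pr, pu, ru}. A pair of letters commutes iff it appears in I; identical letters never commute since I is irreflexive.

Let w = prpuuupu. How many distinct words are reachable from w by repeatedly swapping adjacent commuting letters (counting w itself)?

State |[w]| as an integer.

#0=p has no predecessor
#1=r has no predecessor
#2=p depends on [0:p]
#3=u has no predecessor
#4=u depends on [3:u]
#5=u depends on [4:u]
#6=p depends on [2:p]
#7=u depends on [5:u]
sources: [0:p, 1:r, 3:u]
N(rest) = Σ N(rest − s) over sources s of rest; N(one piece) = 1:
  size 1 → [1]=1  [6]=1  [7]=1
  size 2 → [1,6]=2  [1,7]=2  [2,6]=1  [5,7]=1  [6,7]=2
  size 3 → [0,2,6]=1  [1,2,6]=3  [1,5,7]=3  [1,6,7]=6  [2,6,7]=3  [4,5,7]=1  [5,6,7]=3
  size 4 → [0,1,2,6]=4  [0,2,6,7]=4  [1,2,6,7]=12  [1,4,5,7]=4  [1,5,6,7]=12  [2,5,6,7]=6  [3,4,5,7]=1  [4,5,6,7]=4
  size 5 → [0,1,2,6,7]=20  [0,2,5,6,7]=10  [1,2,5,6,7]=30  [1,3,4,5,7]=5  [1,4,5,6,7]=20  [2,4,5,6,7]=10  [3,4,5,6,7]=5
  size 6 → [0,1,2,5,6,7]=60  [0,2,4,5,6,7]=20  [1,2,4,5,6,7]=60  [1,3,4,5,6,7]=30  [2,3,4,5,6,7]=15
  first=0(p) contributes 105
  first=1(r) contributes 35
  first=3(u) contributes 140
|[w]| = 280

280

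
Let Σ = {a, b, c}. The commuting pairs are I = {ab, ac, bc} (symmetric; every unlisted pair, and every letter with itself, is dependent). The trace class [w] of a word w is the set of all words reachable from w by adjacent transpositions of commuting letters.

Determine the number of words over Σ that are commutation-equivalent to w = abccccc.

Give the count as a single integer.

42

#0=a has no predecessor
#1=b has no predecessor
#2=c has no predecessor
#3=c depends on [2:c]
#4=c depends on [3:c]
#5=c depends on [4:c]
#6=c depends on [5:c]
sources: [0:a, 1:b, 2:c]
N(rest) = Σ N(rest − s) over sources s of rest; N(one piece) = 1:
  size 1 → [0]=1  [1]=1  [6]=1
  size 2 → [0,1]=2  [0,6]=2  [1,6]=2  [5,6]=1
  size 3 → [0,1,6]=6  [0,5,6]=3  [1,5,6]=3  [4,5,6]=1
  size 4 → [0,1,5,6]=12  [0,4,5,6]=4  [1,4,5,6]=4  [3,4,5,6]=1
  size 5 → [0,1,4,5,6]=20  [0,3,4,5,6]=5  [1,3,4,5,6]=5  [2,3,4,5,6]=1
  first=0(a) contributes 6
  first=1(b) contributes 6
  first=2(c) contributes 30
|[w]| = 42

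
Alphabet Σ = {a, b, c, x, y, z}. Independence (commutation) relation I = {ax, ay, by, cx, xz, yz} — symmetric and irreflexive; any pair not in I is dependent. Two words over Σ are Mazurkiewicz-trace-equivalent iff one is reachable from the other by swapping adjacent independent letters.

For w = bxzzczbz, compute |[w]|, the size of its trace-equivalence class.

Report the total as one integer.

5

#0=b has no predecessor
#1=x depends on [0:b]
#2=z depends on [0:b]
#3=z depends on [2:z]
#4=c depends on [3:z]
#5=z depends on [4:c]
#6=b depends on [1:x, 5:z]
#7=z depends on [6:b]
sources: [0:b]
N(rest) = Σ N(rest − s) over sources s of rest; N(one piece) = 1:
  size 1 → [7]=1
  size 2 → [6,7]=1
  size 3 → [1,6,7]=1  [5,6,7]=1
  size 4 → [1,5,6,7]=2  [4,5,6,7]=1
  size 5 → [1,4,5,6,7]=3  [3,4,5,6,7]=1
  size 6 → [1,3,4,5,6,7]=4  [2,3,4,5,6,7]=1
  first=0(b) contributes 5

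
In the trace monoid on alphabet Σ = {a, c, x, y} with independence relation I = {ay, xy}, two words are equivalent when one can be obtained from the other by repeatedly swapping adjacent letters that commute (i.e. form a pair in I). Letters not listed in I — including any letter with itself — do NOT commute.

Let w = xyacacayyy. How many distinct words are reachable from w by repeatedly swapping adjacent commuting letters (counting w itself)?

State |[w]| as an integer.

drop 0:x onto floor
drop 1:y onto floor
drop 2:a onto {0:x}
drop 3:c onto {1:y, 2:a}
drop 4:a onto {3:c}
drop 5:c onto {4:a}
drop 6:a onto {5:c}
drop 7:y onto {5:c}
drop 8:y onto {7:y}
drop 9:y onto {8:y}
ground layer = {0:x, 1:y}
drop-orders for the pieces not yet dropped (sum over which currently-grounded one goes next):
  1 to go: {6} 1  {9} 1
  2 to go: {6,9} 2  {8,9} 1
  3 to go: {6,8,9} 3  {7,8,9} 1
  4 to go: {6,7,8,9} 4
  5 to go: {5,6,7,8,9} 4
  6 to go: {4,5,6,7,8,9} 4
  7 to go: {3,4,5,6,7,8,9} 4
  8 to go: {1,3,4,5,6,7,8,9} 4  {2,3,4,5,6,7,8,9} 4
  if 0:x drops first: 8 orders
  if 1:y drops first: 4 orders
heap linearizations: 12

12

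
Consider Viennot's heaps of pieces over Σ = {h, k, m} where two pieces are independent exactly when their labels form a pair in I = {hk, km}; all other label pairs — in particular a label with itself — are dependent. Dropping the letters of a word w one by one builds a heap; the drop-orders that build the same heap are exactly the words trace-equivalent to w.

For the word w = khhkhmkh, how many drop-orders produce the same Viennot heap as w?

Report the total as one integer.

56

#0=k has no predecessor
#1=h has no predecessor
#2=h depends on [1:h]
#3=k depends on [0:k]
#4=h depends on [2:h]
#5=m depends on [4:h]
#6=k depends on [3:k]
#7=h depends on [5:m]
sources: [0:k, 1:h]
N(rest) = Σ N(rest − s) over sources s of rest; N(one piece) = 1:
  size 1 → [6]=1  [7]=1
  size 2 → [3,6]=1  [5,7]=1  [6,7]=2
  size 3 → [0,3,6]=1  [3,6,7]=3  [4,5,7]=1  [5,6,7]=3
  size 4 → [0,3,6,7]=4  [2,4,5,7]=1  [3,5,6,7]=6  [4,5,6,7]=4
  size 5 → [0,3,5,6,7]=10  [1,2,4,5,7]=1  [2,4,5,6,7]=5  [3,4,5,6,7]=10
  size 6 → [0,3,4,5,6,7]=20  [1,2,4,5,6,7]=6  [2,3,4,5,6,7]=15
  first=0(k) contributes 21
  first=1(h) contributes 35
|[w]| = 56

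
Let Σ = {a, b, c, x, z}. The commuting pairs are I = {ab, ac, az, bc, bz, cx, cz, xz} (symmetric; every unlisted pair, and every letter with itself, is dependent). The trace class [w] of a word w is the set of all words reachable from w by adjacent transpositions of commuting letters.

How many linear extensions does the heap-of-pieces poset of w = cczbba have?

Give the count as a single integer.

180

0(c) covers ∅
1(c) covers 0:c
2(z) covers ∅
3(b) covers ∅
4(b) covers 3:b
5(a) covers ∅
floor of heap: 0:c, 2:z, 3:b, 5:a
completions by unplaced set U, small U first (add the entries for U minus each lowest piece of U):
  |U|=1: {1}:1  {2}:1  {4}:1  {5}:1
  |U|=2: {0,1}:1  {1,2}:2  {1,4}:2  {1,5}:2  {2,4}:2  {2,5}:2  {3,4}:1  {4,5}:2
  |U|=3: {0,1,2}:3  {0,1,4}:3  {0,1,5}:3  {1,2,4}:6  {1,2,5}:6  {1,3,4}:3  {1,4,5}:6  {2,3,4}:3  {2,4,5}:6  {3,4,5}:3
  |U|=4: {0,1,2,4}:12  {0,1,2,5}:12  {0,1,3,4}:6  {0,1,4,5}:12  {1,2,3,4}:12  {1,2,4,5}:24  {1,3,4,5}:12  {2,3,4,5}:12
  start at 0(c): 60
  start at 2(z): 30
  start at 3(b): 60
  start at 5(a): 30
sum over floor = 180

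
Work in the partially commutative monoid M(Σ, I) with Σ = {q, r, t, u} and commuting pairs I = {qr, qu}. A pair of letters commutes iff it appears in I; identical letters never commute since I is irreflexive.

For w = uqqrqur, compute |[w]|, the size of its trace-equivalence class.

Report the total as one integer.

0(u) covers ∅
1(q) covers ∅
2(q) covers 1:q
3(r) covers 0:u
4(q) covers 2:q
5(u) covers 3:r
6(r) covers 5:u
floor of heap: 0:u, 1:q
completions by unplaced set U, small U first (add the entries for U minus each lowest piece of U):
  |U|=1: {4}:1  {6}:1
  |U|=2: {2,4}:1  {4,6}:2  {5,6}:1
  |U|=3: {1,2,4}:1  {2,4,6}:3  {3,5,6}:1  {4,5,6}:3
  |U|=4: {0,3,5,6}:1  {1,2,4,6}:4  {2,4,5,6}:6  {3,4,5,6}:4
  |U|=5: {0,3,4,5,6}:5  {1,2,4,5,6}:10  {2,3,4,5,6}:10
  start at 0(u): 20
  start at 1(q): 15
sum over floor = 35

35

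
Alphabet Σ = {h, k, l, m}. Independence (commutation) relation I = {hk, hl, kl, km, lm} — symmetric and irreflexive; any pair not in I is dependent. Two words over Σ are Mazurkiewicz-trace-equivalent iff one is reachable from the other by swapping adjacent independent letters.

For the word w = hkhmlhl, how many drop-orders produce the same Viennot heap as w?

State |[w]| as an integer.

105

drop 0:h onto floor
drop 1:k onto floor
drop 2:h onto {0:h}
drop 3:m onto {2:h}
drop 4:l onto floor
drop 5:h onto {3:m}
drop 6:l onto {4:l}
ground layer = {0:h, 1:k, 4:l}
drop-orders for the pieces not yet dropped (sum over which currently-grounded one goes next):
  1 to go: {1} 1  {5} 1  {6} 1
  2 to go: {1,5} 2  {1,6} 2  {3,5} 1  {4,6} 1  {5,6} 2
  3 to go: {1,3,5} 3  {1,4,6} 3  {1,5,6} 6  {2,3,5} 1  {3,5,6} 3  {4,5,6} 3
  4 to go: {0,2,3,5} 1  {1,2,3,5} 4  {1,3,5,6} 12  {1,4,5,6} 12  {2,3,5,6} 4  {3,4,5,6} 6
  5 to go: {0,1,2,3,5} 5  {0,2,3,5,6} 5  {1,2,3,5,6} 20  {1,3,4,5,6} 30  {2,3,4,5,6} 10
  if 0:h drops first: 60 orders
  if 1:k drops first: 15 orders
  if 4:l drops first: 30 orders
heap linearizations: 105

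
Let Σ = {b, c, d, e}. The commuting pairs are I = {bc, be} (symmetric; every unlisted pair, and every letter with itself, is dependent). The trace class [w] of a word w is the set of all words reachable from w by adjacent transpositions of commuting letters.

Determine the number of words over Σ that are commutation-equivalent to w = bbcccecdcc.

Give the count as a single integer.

#0=b has no predecessor
#1=b depends on [0:b]
#2=c has no predecessor
#3=c depends on [2:c]
#4=c depends on [3:c]
#5=e depends on [4:c]
#6=c depends on [5:e]
#7=d depends on [1:b, 6:c]
#8=c depends on [7:d]
#9=c depends on [8:c]
sources: [0:b, 2:c]
N(rest) = Σ N(rest − s) over sources s of rest; N(one piece) = 1:
  size 1 → [9]=1
  size 2 → [8,9]=1
  size 3 → [7,8,9]=1
  size 4 → [1,7,8,9]=1  [6,7,8,9]=1
  size 5 → [0,1,7,8,9]=1  [1,6,7,8,9]=2  [5,6,7,8,9]=1
  size 6 → [0,1,6,7,8,9]=3  [1,5,6,7,8,9]=3  [4,5,6,7,8,9]=1
  size 7 → [0,1,5,6,7,8,9]=6  [1,4,5,6,7,8,9]=4  [3,4,5,6,7,8,9]=1
  size 8 → [0,1,4,5,6,7,8,9]=10  [1,3,4,5,6,7,8,9]=5  [2,3,4,5,6,7,8,9]=1
  first=0(b) contributes 6
  first=2(c) contributes 15
|[w]| = 21

21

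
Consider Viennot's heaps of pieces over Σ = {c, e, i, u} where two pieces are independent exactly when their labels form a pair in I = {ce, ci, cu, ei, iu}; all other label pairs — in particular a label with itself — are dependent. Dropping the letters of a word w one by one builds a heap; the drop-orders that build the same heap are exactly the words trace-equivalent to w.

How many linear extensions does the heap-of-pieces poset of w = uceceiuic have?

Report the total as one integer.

drop 0:u onto floor
drop 1:c onto floor
drop 2:e onto {0:u}
drop 3:c onto {1:c}
drop 4:e onto {2:e}
drop 5:i onto floor
drop 6:u onto {4:e}
drop 7:i onto {5:i}
drop 8:c onto {3:c}
ground layer = {0:u, 1:c, 5:i}
drop-orders for the pieces not yet dropped (sum over which currently-grounded one goes next):
  1 to go: {6} 1  {7} 1  {8} 1
  2 to go: {3,8} 1  {4,6} 1  {5,7} 1  {6,7} 2  {6,8} 2  {7,8} 2
  3 to go: {1,3,8} 1  {2,4,6} 1  {3,6,8} 3  {3,7,8} 3  {4,6,7} 3  {4,6,8} 3  {5,6,7} 3  {5,7,8} 3  {6,7,8} 6
  4 to go: {0,2,4,6} 1  {1,3,6,8} 4  {1,3,7,8} 4  {2,4,6,7} 4  {2,4,6,8} 4  {3,4,6,8} 6  {3,5,7,8} 6  {3,6,7,8} 12  {4,5,6,7} 6  {4,6,7,8} 12  {5,6,7,8} 12
  5 to go: {0,2,4,6,7} 5  {0,2,4,6,8} 5  {1,3,4,6,8} 10  {1,3,5,7,8} 10  {1,3,6,7,8} 20  {2,3,4,6,8} 10  {2,4,5,6,7} 10  {2,4,6,7,8} 20  {3,4,6,7,8} 30  {3,5,6,7,8} 30  {4,5,6,7,8} 30
  6 to go: {0,2,3,4,6,8} 15  {0,2,4,5,6,7} 15  {0,2,4,6,7,8} 30  {1,2,3,4,6,8} 20  {1,3,4,6,7,8} 60  {1,3,5,6,7,8} 60  {2,3,4,6,7,8} 60  {2,4,5,6,7,8} 60  {3,4,5,6,7,8} 90
  7 to go: {0,1,2,3,4,6,8} 35  {0,2,3,4,6,7,8} 105  {0,2,4,5,6,7,8} 105  {1,2,3,4,6,7,8} 140  {1,3,4,5,6,7,8} 210  {2,3,4,5,6,7,8} 210
  if 0:u drops first: 560 orders
  if 1:c drops first: 420 orders
  if 5:i drops first: 280 orders
heap linearizations: 1260

1260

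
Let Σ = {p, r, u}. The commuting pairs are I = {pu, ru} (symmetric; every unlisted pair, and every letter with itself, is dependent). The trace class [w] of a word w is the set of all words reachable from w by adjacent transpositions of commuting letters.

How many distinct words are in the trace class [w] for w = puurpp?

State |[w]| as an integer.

15

0(p) covers ∅
1(u) covers ∅
2(u) covers 1:u
3(r) covers 0:p
4(p) covers 3:r
5(p) covers 4:p
floor of heap: 0:p, 1:u
completions by unplaced set U, small U first (add the entries for U minus each lowest piece of U):
  |U|=1: {2}:1  {5}:1
  |U|=2: {1,2}:1  {2,5}:2  {4,5}:1
  |U|=3: {1,2,5}:3  {2,4,5}:3  {3,4,5}:1
  |U|=4: {0,3,4,5}:1  {1,2,4,5}:6  {2,3,4,5}:4
  start at 0(p): 10
  start at 1(u): 5
sum over floor = 15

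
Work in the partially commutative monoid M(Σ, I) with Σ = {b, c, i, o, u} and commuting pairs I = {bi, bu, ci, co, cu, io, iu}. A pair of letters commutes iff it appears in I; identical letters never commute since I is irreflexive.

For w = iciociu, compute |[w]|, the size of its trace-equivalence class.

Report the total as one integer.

piece 0:i — minimal
piece 1:c — minimal
piece 2:i rests on {0:i}
piece 3:o — minimal
piece 4:c rests on {1:c}
piece 5:i rests on {2:i}
piece 6:u rests on {3:o}
minimal pieces: {0:i, 1:c, 3:o}
ways to finish when only these pieces remain (= sum over removing one remaining piece with nothing left below it):
  1 left: {4}→1  {5}→1  {6}→1
  2 left: {1,4}→1  {2,5}→1  {3,6}→1  {4,5}→2  {4,6}→2  {5,6}→2
  3 left: {0,2,5}→1  {1,4,5}→3  {1,4,6}→3  {2,4,5}→3  {2,5,6}→3  {3,4,6}→3  {3,5,6}→3  {4,5,6}→6
  4 left: {0,2,4,5}→4  {0,2,5,6}→4  {1,2,4,5}→6  {1,3,4,6}→6  {1,4,5,6}→12  {2,3,5,6}→6  {2,4,5,6}→12  {3,4,5,6}→12
  5 left: {0,1,2,4,5}→10  {0,2,3,5,6}→10  {0,2,4,5,6}→20  {1,2,4,5,6}→30  {1,3,4,5,6}→30  {2,3,4,5,6}→30
  placing 0:i first → 90 extensions
  placing 1:c first → 60 extensions
  placing 3:o first → 60 extensions
total linear extensions = 210

210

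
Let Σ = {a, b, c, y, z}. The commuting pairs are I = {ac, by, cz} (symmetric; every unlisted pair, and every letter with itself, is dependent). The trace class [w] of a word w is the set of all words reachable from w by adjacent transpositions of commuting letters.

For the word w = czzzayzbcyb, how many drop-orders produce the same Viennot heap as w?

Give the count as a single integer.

10

piece 0:c — minimal
piece 1:z — minimal
piece 2:z rests on {1:z}
piece 3:z rests on {2:z}
piece 4:a rests on {3:z}
piece 5:y rests on {0:c, 4:a}
piece 6:z rests on {5:y}
piece 7:b rests on {6:z}
piece 8:c rests on {7:b}
piece 9:y rests on {8:c}
piece 10:b rests on {8:c}
minimal pieces: {0:c, 1:z}
ways to finish when only these pieces remain (= sum over removing one remaining piece with nothing left below it):
  1 left: {9}→1  {10}→1
  2 left: {9,10}→2
  3 left: {8,9,10}→2
  4 left: {7,8,9,10}→2
  5 left: {6,7,8,9,10}→2
  6 left: {5,6,7,8,9,10}→2
  7 left: {0,5,6,7,8,9,10}→2  {4,5,6,7,8,9,10}→2
  8 left: {0,4,5,6,7,8,9,10}→4  {3,4,5,6,7,8,9,10}→2
  9 left: {0,3,4,5,6,7,8,9,10}→6  {2,3,4,5,6,7,8,9,10}→2
  placing 0:c first → 2 extensions
  placing 1:z first → 8 extensions
total linear extensions = 10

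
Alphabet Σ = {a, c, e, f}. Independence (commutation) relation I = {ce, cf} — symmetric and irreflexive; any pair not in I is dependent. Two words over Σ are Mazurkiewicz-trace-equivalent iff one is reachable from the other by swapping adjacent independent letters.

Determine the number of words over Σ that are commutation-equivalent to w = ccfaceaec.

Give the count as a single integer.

0(c) covers ∅
1(c) covers 0:c
2(f) covers ∅
3(a) covers 1:c, 2:f
4(c) covers 3:a
5(e) covers 3:a
6(a) covers 4:c, 5:e
7(e) covers 6:a
8(c) covers 6:a
floor of heap: 0:c, 2:f
completions by unplaced set U, small U first (add the entries for U minus each lowest piece of U):
  |U|=1: {7}:1  {8}:1
  |U|=2: {7,8}:2
  |U|=3: {6,7,8}:2
  |U|=4: {4,6,7,8}:2  {5,6,7,8}:2
  |U|=5: {4,5,6,7,8}:4
  |U|=6: {3,4,5,6,7,8}:4
  |U|=7: {1,3,4,5,6,7,8}:4  {2,3,4,5,6,7,8}:4
  start at 0(c): 8
  start at 2(f): 4
sum over floor = 12

12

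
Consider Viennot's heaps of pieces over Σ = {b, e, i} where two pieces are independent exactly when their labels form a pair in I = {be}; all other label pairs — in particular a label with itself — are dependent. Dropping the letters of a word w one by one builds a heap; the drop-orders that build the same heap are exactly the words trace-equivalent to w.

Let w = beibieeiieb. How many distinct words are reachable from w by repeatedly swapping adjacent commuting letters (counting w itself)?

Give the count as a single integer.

4

#0=b has no predecessor
#1=e has no predecessor
#2=i depends on [0:b, 1:e]
#3=b depends on [2:i]
#4=i depends on [3:b]
#5=e depends on [4:i]
#6=e depends on [5:e]
#7=i depends on [6:e]
#8=i depends on [7:i]
#9=e depends on [8:i]
#10=b depends on [8:i]
sources: [0:b, 1:e]
N(rest) = Σ N(rest − s) over sources s of rest; N(one piece) = 1:
  size 1 → [9]=1  [10]=1
  size 2 → [9,10]=2
  size 3 → [8,9,10]=2
  size 4 → [7,8,9,10]=2
  size 5 → [6,7,8,9,10]=2
  size 6 → [5,6,7,8,9,10]=2
  size 7 → [4,5,6,7,8,9,10]=2
  size 8 → [3,4,5,6,7,8,9,10]=2
  size 9 → [2,3,4,5,6,7,8,9,10]=2
  first=0(b) contributes 2
  first=1(e) contributes 2
|[w]| = 4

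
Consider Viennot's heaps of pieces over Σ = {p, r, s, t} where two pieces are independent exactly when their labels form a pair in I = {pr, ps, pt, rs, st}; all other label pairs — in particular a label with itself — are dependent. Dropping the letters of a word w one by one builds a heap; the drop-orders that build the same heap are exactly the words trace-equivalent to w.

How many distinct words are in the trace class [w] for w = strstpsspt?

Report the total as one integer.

3150

0(s) covers ∅
1(t) covers ∅
2(r) covers 1:t
3(s) covers 0:s
4(t) covers 2:r
5(p) covers ∅
6(s) covers 3:s
7(s) covers 6:s
8(p) covers 5:p
9(t) covers 4:t
floor of heap: 0:s, 1:t, 5:p
completions by unplaced set U, small U first (add the entries for U minus each lowest piece of U):
  |U|=1: {7}:1  {8}:1  {9}:1
  |U|=2: {4,9}:1  {5,8}:1  {6,7}:1  {7,8}:2  {7,9}:2  {8,9}:2
  |U|=3: {2,4,9}:1  {3,6,7}:1  {4,7,9}:3  {4,8,9}:3  {5,7,8}:3  {5,8,9}:3  {6,7,8}:3  {6,7,9}:3  {7,8,9}:6
  |U|=4: {0,3,6,7}:1  {1,2,4,9}:1  {2,4,7,9}:4  {2,4,8,9}:4  {3,6,7,8}:4  {3,6,7,9}:4  {4,5,8,9}:6  {4,6,7,9}:6  {4,7,8,9}:12  {5,6,7,8}:6  {5,7,8,9}:12  {6,7,8,9}:12
  |U|=5: {0,3,6,7,8}:5  {0,3,6,7,9}:5  {1,2,4,7,9}:5  {1,2,4,8,9}:5  {2,4,5,8,9}:10  {2,4,6,7,9}:10  {2,4,7,8,9}:20  {3,4,6,7,9}:10  {3,5,6,7,8}:10  {3,6,7,8,9}:20  {4,5,7,8,9}:30  {4,6,7,8,9}:30  {5,6,7,8,9}:30
  |U|=6: {0,3,4,6,7,9}:15  {0,3,5,6,7,8}:15  {0,3,6,7,8,9}:30  {1,2,4,5,8,9}:15  {1,2,4,6,7,9}:15  {1,2,4,7,8,9}:30  {2,3,4,6,7,9}:20  {2,4,5,7,8,9}:60  {2,4,6,7,8,9}:60  {3,4,6,7,8,9}:60  {3,5,6,7,8,9}:60  {4,5,6,7,8,9}:90
  |U|=7: {0,2,3,4,6,7,9}:35  {0,3,4,6,7,8,9}:105  {0,3,5,6,7,8,9}:105  {1,2,3,4,6,7,9}:35  {1,2,4,5,7,8,9}:105  {1,2,4,6,7,8,9}:105  {2,3,4,6,7,8,9}:140  {2,4,5,6,7,8,9}:210  {3,4,5,6,7,8,9}:210
  |U|=8: {0,1,2,3,4,6,7,9}:70  {0,2,3,4,6,7,8,9}:280  {0,3,4,5,6,7,8,9}:420  {1,2,3,4,6,7,8,9}:280  {1,2,4,5,6,7,8,9}:420  {2,3,4,5,6,7,8,9}:560
  start at 0(s): 1260
  start at 1(t): 1260
  start at 5(p): 630
sum over floor = 3150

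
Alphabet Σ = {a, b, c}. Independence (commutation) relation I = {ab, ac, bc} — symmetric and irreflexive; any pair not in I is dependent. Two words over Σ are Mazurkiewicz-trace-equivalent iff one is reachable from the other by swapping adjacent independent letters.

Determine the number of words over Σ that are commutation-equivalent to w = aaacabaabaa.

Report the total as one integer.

#0=a has no predecessor
#1=a depends on [0:a]
#2=a depends on [1:a]
#3=c has no predecessor
#4=a depends on [2:a]
#5=b has no predecessor
#6=a depends on [4:a]
#7=a depends on [6:a]
#8=b depends on [5:b]
#9=a depends on [7:a]
#10=a depends on [9:a]
sources: [0:a, 3:c, 5:b]
N(rest) = Σ N(rest − s) over sources s of rest; N(one piece) = 1:
  size 1 → [3]=1  [8]=1  [10]=1
  size 2 → [3,8]=2  [3,10]=2  [5,8]=1  [8,10]=2  [9,10]=1
  size 3 → [3,5,8]=3  [3,8,10]=6  [3,9,10]=3  [5,8,10]=3  [7,9,10]=1  [8,9,10]=3
  size 4 → [3,5,8,10]=12  [3,7,9,10]=4  [3,8,9,10]=12  [5,8,9,10]=6  [6,7,9,10]=1  [7,8,9,10]=4
  size 5 → [3,5,8,9,10]=30  [3,6,7,9,10]=5  [3,7,8,9,10]=20  [4,6,7,9,10]=1  [5,7,8,9,10]=10  [6,7,8,9,10]=5
  size 6 → [2,4,6,7,9,10]=1  [3,4,6,7,9,10]=6  [3,5,7,8,9,10]=60  [3,6,7,8,9,10]=30  [4,6,7,8,9,10]=6  [5,6,7,8,9,10]=15
  size 7 → [1,2,4,6,7,9,10]=1  [2,3,4,6,7,9,10]=7  [2,4,6,7,8,9,10]=7  [3,4,6,7,8,9,10]=42  [3,5,6,7,8,9,10]=105  [4,5,6,7,8,9,10]=21
  size 8 → [0,1,2,4,6,7,9,10]=1  [1,2,3,4,6,7,9,10]=8  [1,2,4,6,7,8,9,10]=8  [2,3,4,6,7,8,9,10]=56  [2,4,5,6,7,8,9,10]=28  [3,4,5,6,7,8,9,10]=168
  size 9 → [0,1,2,3,4,6,7,9,10]=9  [0,1,2,4,6,7,8,9,10]=9  [1,2,3,4,6,7,8,9,10]=72  [1,2,4,5,6,7,8,9,10]=36  [2,3,4,5,6,7,8,9,10]=252
  first=0(a) contributes 360
  first=3(c) contributes 45
  first=5(b) contributes 90
|[w]| = 495

495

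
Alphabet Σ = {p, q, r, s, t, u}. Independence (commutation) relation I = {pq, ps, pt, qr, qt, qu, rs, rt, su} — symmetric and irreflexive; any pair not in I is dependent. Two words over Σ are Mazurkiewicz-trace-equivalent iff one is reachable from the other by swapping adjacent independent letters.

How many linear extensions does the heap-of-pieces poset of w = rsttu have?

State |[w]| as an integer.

4

piece 0:r — minimal
piece 1:s — minimal
piece 2:t rests on {1:s}
piece 3:t rests on {2:t}
piece 4:u rests on {0:r, 3:t}
minimal pieces: {0:r, 1:s}
ways to finish when only these pieces remain (= sum over removing one remaining piece with nothing left below it):
  1 left: {4}→1
  2 left: {0,4}→1  {3,4}→1
  3 left: {0,3,4}→2  {2,3,4}→1
  placing 0:r first → 1 extensions
  placing 1:s first → 3 extensions
total linear extensions = 4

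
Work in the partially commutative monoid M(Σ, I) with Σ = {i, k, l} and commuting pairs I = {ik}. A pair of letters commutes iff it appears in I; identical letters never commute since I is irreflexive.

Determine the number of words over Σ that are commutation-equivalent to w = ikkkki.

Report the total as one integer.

15

#0=i has no predecessor
#1=k has no predecessor
#2=k depends on [1:k]
#3=k depends on [2:k]
#4=k depends on [3:k]
#5=i depends on [0:i]
sources: [0:i, 1:k]
N(rest) = Σ N(rest − s) over sources s of rest; N(one piece) = 1:
  size 1 → [4]=1  [5]=1
  size 2 → [0,5]=1  [3,4]=1  [4,5]=2
  size 3 → [0,4,5]=3  [2,3,4]=1  [3,4,5]=3
  size 4 → [0,3,4,5]=6  [1,2,3,4]=1  [2,3,4,5]=4
  first=0(i) contributes 5
  first=1(k) contributes 10
|[w]| = 15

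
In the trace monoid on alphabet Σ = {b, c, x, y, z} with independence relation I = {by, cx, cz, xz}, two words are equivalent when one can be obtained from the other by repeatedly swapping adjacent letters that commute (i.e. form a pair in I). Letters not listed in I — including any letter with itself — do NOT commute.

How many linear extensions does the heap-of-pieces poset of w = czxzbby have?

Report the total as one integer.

36

piece 0:c — minimal
piece 1:z — minimal
piece 2:x — minimal
piece 3:z rests on {1:z}
piece 4:b rests on {0:c, 2:x, 3:z}
piece 5:b rests on {4:b}
piece 6:y rests on {0:c, 2:x, 3:z}
minimal pieces: {0:c, 1:z, 2:x}
ways to finish when only these pieces remain (= sum over removing one remaining piece with nothing left below it):
  1 left: {5}→1  {6}→1
  2 left: {4,5}→1  {5,6}→2
  3 left: {4,5,6}→3
  4 left: {0,4,5,6}→3  {2,4,5,6}→3  {3,4,5,6}→3
  5 left: {0,2,4,5,6}→6  {0,3,4,5,6}→6  {1,3,4,5,6}→3  {2,3,4,5,6}→6
  placing 0:c first → 9 extensions
  placing 1:z first → 18 extensions
  placing 2:x first → 9 extensions
total linear extensions = 36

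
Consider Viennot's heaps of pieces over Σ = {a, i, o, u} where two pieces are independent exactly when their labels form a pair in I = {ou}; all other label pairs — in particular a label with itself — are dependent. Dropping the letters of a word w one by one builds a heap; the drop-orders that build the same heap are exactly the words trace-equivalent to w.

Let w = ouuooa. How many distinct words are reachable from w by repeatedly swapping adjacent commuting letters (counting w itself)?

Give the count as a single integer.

10

piece 0:o — minimal
piece 1:u — minimal
piece 2:u rests on {1:u}
piece 3:o rests on {0:o}
piece 4:o rests on {3:o}
piece 5:a rests on {2:u, 4:o}
minimal pieces: {0:o, 1:u}
ways to finish when only these pieces remain (= sum over removing one remaining piece with nothing left below it):
  1 left: {5}→1
  2 left: {2,5}→1  {4,5}→1
  3 left: {1,2,5}→1  {2,4,5}→2  {3,4,5}→1
  4 left: {0,3,4,5}→1  {1,2,4,5}→3  {2,3,4,5}→3
  placing 0:o first → 6 extensions
  placing 1:u first → 4 extensions
total linear extensions = 10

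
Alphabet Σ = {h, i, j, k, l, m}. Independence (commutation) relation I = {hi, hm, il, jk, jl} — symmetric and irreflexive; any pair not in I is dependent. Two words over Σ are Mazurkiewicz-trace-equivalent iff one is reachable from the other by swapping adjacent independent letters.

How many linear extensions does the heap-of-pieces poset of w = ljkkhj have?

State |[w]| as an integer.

4

#0=l has no predecessor
#1=j has no predecessor
#2=k depends on [0:l]
#3=k depends on [2:k]
#4=h depends on [1:j, 3:k]
#5=j depends on [4:h]
sources: [0:l, 1:j]
N(rest) = Σ N(rest − s) over sources s of rest; N(one piece) = 1:
  size 1 → [5]=1
  size 2 → [4,5]=1
  size 3 → [1,4,5]=1  [3,4,5]=1
  size 4 → [1,3,4,5]=2  [2,3,4,5]=1
  first=0(l) contributes 3
  first=1(j) contributes 1
|[w]| = 4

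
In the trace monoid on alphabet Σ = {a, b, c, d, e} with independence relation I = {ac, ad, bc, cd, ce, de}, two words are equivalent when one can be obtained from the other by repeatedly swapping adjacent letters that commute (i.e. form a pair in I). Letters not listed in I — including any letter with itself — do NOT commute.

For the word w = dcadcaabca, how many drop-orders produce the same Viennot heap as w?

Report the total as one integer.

drop 0:d onto floor
drop 1:c onto floor
drop 2:a onto floor
drop 3:d onto {0:d}
drop 4:c onto {1:c}
drop 5:a onto {2:a}
drop 6:a onto {5:a}
drop 7:b onto {3:d, 6:a}
drop 8:c onto {4:c}
drop 9:a onto {7:b}
ground layer = {0:d, 1:c, 2:a}
drop-orders for the pieces not yet dropped (sum over which currently-grounded one goes next):
  1 to go: {8} 1  {9} 1
  2 to go: {4,8} 1  {7,9} 1  {8,9} 2
  3 to go: {1,4,8} 1  {3,7,9} 1  {4,8,9} 3  {6,7,9} 1  {7,8,9} 3
  4 to go: {0,3,7,9} 1  {1,4,8,9} 4  {3,6,7,9} 2  {3,7,8,9} 4  {4,7,8,9} 6  {5,6,7,9} 1  {6,7,8,9} 4
  5 to go: {0,3,6,7,9} 3  {0,3,7,8,9} 5  {1,4,7,8,9} 10  {2,5,6,7,9} 1  {3,4,7,8,9} 10  {3,5,6,7,9} 3  {3,6,7,8,9} 10  {4,6,7,8,9} 10  {5,6,7,8,9} 5
  6 to go: {0,3,4,7,8,9} 15  {0,3,5,6,7,9} 6  {0,3,6,7,8,9} 18  {1,3,4,7,8,9} 20  {1,4,6,7,8,9} 20  {2,3,5,6,7,9} 4  {2,5,6,7,8,9} 6  {3,4,6,7,8,9} 30  {3,5,6,7,8,9} 18  {4,5,6,7,8,9} 15
  7 to go: {0,1,3,4,7,8,9} 35  {0,2,3,5,6,7,9} 10  {0,3,4,6,7,8,9} 63  {0,3,5,6,7,8,9} 42  {1,3,4,6,7,8,9} 70  {1,4,5,6,7,8,9} 35  {2,3,5,6,7,8,9} 28  {2,4,5,6,7,8,9} 21  {3,4,5,6,7,8,9} 63
  8 to go: {0,1,3,4,6,7,8,9} 168  {0,2,3,5,6,7,8,9} 80  {0,3,4,5,6,7,8,9} 168  {1,2,4,5,6,7,8,9} 56  {1,3,4,5,6,7,8,9} 168  {2,3,4,5,6,7,8,9} 112
  if 0:d drops first: 336 orders
  if 1:c drops first: 360 orders
  if 2:a drops first: 504 orders
heap linearizations: 1200

1200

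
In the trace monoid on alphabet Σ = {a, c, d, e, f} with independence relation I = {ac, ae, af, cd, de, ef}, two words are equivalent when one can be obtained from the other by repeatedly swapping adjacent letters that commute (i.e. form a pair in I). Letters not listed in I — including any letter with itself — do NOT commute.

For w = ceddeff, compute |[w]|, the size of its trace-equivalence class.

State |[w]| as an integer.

31

drop 0:c onto floor
drop 1:e onto {0:c}
drop 2:d onto floor
drop 3:d onto {2:d}
drop 4:e onto {1:e}
drop 5:f onto {0:c, 3:d}
drop 6:f onto {5:f}
ground layer = {0:c, 2:d}
drop-orders for the pieces not yet dropped (sum over which currently-grounded one goes next):
  1 to go: {4} 1  {6} 1
  2 to go: {1,4} 1  {4,6} 2  {5,6} 1
  3 to go: {1,4,6} 3  {3,5,6} 1  {4,5,6} 3
  4 to go: {1,4,5,6} 6  {2,3,5,6} 1  {3,4,5,6} 4
  5 to go: {0,1,4,5,6} 6  {1,3,4,5,6} 10  {2,3,4,5,6} 5
  if 0:c drops first: 15 orders
  if 2:d drops first: 16 orders
heap linearizations: 31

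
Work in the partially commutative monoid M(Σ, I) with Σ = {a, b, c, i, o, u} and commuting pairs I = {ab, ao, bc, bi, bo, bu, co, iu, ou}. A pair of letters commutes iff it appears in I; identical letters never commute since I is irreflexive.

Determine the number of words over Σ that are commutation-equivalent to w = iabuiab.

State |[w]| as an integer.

42

0(i) covers ∅
1(a) covers 0:i
2(b) covers ∅
3(u) covers 1:a
4(i) covers 1:a
5(a) covers 3:u, 4:i
6(b) covers 2:b
floor of heap: 0:i, 2:b
completions by unplaced set U, small U first (add the entries for U minus each lowest piece of U):
  |U|=1: {5}:1  {6}:1
  |U|=2: {2,6}:1  {3,5}:1  {4,5}:1  {5,6}:2
  |U|=3: {2,5,6}:3  {3,4,5}:2  {3,5,6}:3  {4,5,6}:3
  |U|=4: {1,3,4,5}:2  {2,3,5,6}:6  {2,4,5,6}:6  {3,4,5,6}:8
  |U|=5: {0,1,3,4,5}:2  {1,3,4,5,6}:10  {2,3,4,5,6}:20
  start at 0(i): 30
  start at 2(b): 12
sum over floor = 42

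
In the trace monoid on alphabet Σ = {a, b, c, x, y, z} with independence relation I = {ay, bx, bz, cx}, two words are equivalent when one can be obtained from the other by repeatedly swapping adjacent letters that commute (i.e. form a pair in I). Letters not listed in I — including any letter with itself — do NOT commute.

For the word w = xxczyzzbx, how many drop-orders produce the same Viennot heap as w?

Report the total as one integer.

#0=x has no predecessor
#1=x depends on [0:x]
#2=c has no predecessor
#3=z depends on [1:x, 2:c]
#4=y depends on [3:z]
#5=z depends on [4:y]
#6=z depends on [5:z]
#7=b depends on [4:y]
#8=x depends on [6:z]
sources: [0:x, 2:c]
N(rest) = Σ N(rest − s) over sources s of rest; N(one piece) = 1:
  size 1 → [7]=1  [8]=1
  size 2 → [6,8]=1  [7,8]=2
  size 3 → [5,6,8]=1  [6,7,8]=3
  size 4 → [5,6,7,8]=4
  size 5 → [4,5,6,7,8]=4
  size 6 → [3,4,5,6,7,8]=4
  size 7 → [1,3,4,5,6,7,8]=4  [2,3,4,5,6,7,8]=4
  first=0(x) contributes 8
  first=2(c) contributes 4
|[w]| = 12

12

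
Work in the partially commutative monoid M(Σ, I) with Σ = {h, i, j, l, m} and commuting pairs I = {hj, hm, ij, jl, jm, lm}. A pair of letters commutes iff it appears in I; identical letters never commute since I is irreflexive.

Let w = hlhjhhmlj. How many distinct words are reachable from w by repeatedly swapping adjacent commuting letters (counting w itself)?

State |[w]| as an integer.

drop 0:h onto floor
drop 1:l onto {0:h}
drop 2:h onto {1:l}
drop 3:j onto floor
drop 4:h onto {2:h}
drop 5:h onto {4:h}
drop 6:m onto floor
drop 7:l onto {5:h}
drop 8:j onto {3:j}
ground layer = {0:h, 3:j, 6:m}
drop-orders for the pieces not yet dropped (sum over which currently-grounded one goes next):
  1 to go: {6} 1  {7} 1  {8} 1
  2 to go: {3,8} 1  {5,7} 1  {6,7} 2  {6,8} 2  {7,8} 2
  3 to go: {3,6,8} 3  {3,7,8} 3  {4,5,7} 1  {5,6,7} 3  {5,7,8} 3  {6,7,8} 6
  4 to go: {2,4,5,7} 1  {3,5,7,8} 6  {3,6,7,8} 12  {4,5,6,7} 4  {4,5,7,8} 4  {5,6,7,8} 12
  5 to go: {1,2,4,5,7} 1  {2,4,5,6,7} 5  {2,4,5,7,8} 5  {3,4,5,7,8} 10  {3,5,6,7,8} 30  {4,5,6,7,8} 20
  6 to go: {0,1,2,4,5,7} 1  {1,2,4,5,6,7} 6  {1,2,4,5,7,8} 6  {2,3,4,5,7,8} 15  {2,4,5,6,7,8} 30  {3,4,5,6,7,8} 60
  7 to go: {0,1,2,4,5,6,7} 7  {0,1,2,4,5,7,8} 7  {1,2,3,4,5,7,8} 21  {1,2,4,5,6,7,8} 42  {2,3,4,5,6,7,8} 105
  if 0:h drops first: 168 orders
  if 3:j drops first: 56 orders
  if 6:m drops first: 28 orders
heap linearizations: 252

252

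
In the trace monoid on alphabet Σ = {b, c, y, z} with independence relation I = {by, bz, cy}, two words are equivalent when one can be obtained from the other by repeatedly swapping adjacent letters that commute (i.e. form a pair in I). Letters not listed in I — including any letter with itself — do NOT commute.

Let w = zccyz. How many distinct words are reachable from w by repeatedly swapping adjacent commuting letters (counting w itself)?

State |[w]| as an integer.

3

drop 0:z onto floor
drop 1:c onto {0:z}
drop 2:c onto {1:c}
drop 3:y onto {0:z}
drop 4:z onto {2:c, 3:y}
ground layer = {0:z}
drop-orders for the pieces not yet dropped (sum over which currently-grounded one goes next):
  1 to go: {4} 1
  2 to go: {2,4} 1  {3,4} 1
  3 to go: {1,2,4} 1  {2,3,4} 2
  if 0:z drops first: 3 orders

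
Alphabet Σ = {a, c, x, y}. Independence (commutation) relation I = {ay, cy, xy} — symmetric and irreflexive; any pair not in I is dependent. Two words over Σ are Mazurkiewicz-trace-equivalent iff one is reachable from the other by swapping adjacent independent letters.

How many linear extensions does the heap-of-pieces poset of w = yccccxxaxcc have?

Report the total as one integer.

11

0(y) covers ∅
1(c) covers ∅
2(c) covers 1:c
3(c) covers 2:c
4(c) covers 3:c
5(x) covers 4:c
6(x) covers 5:x
7(a) covers 6:x
8(x) covers 7:a
9(c) covers 8:x
10(c) covers 9:c
floor of heap: 0:y, 1:c
completions by unplaced set U, small U first (add the entries for U minus each lowest piece of U):
  |U|=1: {0}:1  {10}:1
  |U|=2: {0,10}:2  {9,10}:1
  |U|=3: {0,9,10}:3  {8,9,10}:1
  |U|=4: {0,8,9,10}:4  {7,8,9,10}:1
  |U|=5: {0,7,8,9,10}:5  {6,7,8,9,10}:1
  |U|=6: {0,6,7,8,9,10}:6  {5,6,7,8,9,10}:1
  |U|=7: {0,5,6,7,8,9,10}:7  {4,5,6,7,8,9,10}:1
  |U|=8: {0,4,5,6,7,8,9,10}:8  {3,4,5,6,7,8,9,10}:1
  |U|=9: {0,3,4,5,6,7,8,9,10}:9  {2,3,4,5,6,7,8,9,10}:1
  start at 0(y): 1
  start at 1(c): 10
sum over floor = 11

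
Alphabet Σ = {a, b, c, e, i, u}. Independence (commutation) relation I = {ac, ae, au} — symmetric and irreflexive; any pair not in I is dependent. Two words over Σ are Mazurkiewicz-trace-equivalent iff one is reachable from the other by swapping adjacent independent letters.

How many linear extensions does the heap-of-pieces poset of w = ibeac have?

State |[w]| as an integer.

3

drop 0:i onto floor
drop 1:b onto {0:i}
drop 2:e onto {1:b}
drop 3:a onto {1:b}
drop 4:c onto {2:e}
ground layer = {0:i}
drop-orders for the pieces not yet dropped (sum over which currently-grounded one goes next):
  1 to go: {3} 1  {4} 1
  2 to go: {2,4} 1  {3,4} 2
  3 to go: {2,3,4} 3
  if 0:i drops first: 3 orders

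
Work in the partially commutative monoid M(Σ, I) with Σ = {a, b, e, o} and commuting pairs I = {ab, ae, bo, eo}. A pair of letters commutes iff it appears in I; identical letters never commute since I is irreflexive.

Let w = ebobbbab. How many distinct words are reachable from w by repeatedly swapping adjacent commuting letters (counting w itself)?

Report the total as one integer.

28

piece 0:e — minimal
piece 1:b rests on {0:e}
piece 2:o — minimal
piece 3:b rests on {1:b}
piece 4:b rests on {3:b}
piece 5:b rests on {4:b}
piece 6:a rests on {2:o}
piece 7:b rests on {5:b}
minimal pieces: {0:e, 2:o}
ways to finish when only these pieces remain (= sum over removing one remaining piece with nothing left below it):
  1 left: {6}→1  {7}→1
  2 left: {2,6}→1  {5,7}→1  {6,7}→2
  3 left: {2,6,7}→3  {4,5,7}→1  {5,6,7}→3
  4 left: {2,5,6,7}→6  {3,4,5,7}→1  {4,5,6,7}→4
  5 left: {1,3,4,5,7}→1  {2,4,5,6,7}→10  {3,4,5,6,7}→5
  6 left: {0,1,3,4,5,7}→1  {1,3,4,5,6,7}→6  {2,3,4,5,6,7}→15
  placing 0:e first → 21 extensions
  placing 2:o first → 7 extensions
total linear extensions = 28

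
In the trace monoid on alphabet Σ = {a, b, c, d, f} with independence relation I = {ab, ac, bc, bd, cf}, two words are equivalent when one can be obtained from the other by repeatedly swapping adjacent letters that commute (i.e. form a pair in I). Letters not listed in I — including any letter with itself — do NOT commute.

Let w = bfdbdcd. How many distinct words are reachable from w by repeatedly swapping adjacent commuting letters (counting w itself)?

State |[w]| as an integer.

piece 0:b — minimal
piece 1:f rests on {0:b}
piece 2:d rests on {1:f}
piece 3:b rests on {1:f}
piece 4:d rests on {2:d}
piece 5:c rests on {4:d}
piece 6:d rests on {5:c}
minimal pieces: {0:b}
ways to finish when only these pieces remain (= sum over removing one remaining piece with nothing left below it):
  1 left: {3}→1  {6}→1
  2 left: {3,6}→2  {5,6}→1
  3 left: {3,5,6}→3  {4,5,6}→1
  4 left: {2,4,5,6}→1  {3,4,5,6}→4
  5 left: {2,3,4,5,6}→5
  placing 0:b first → 5 extensions

5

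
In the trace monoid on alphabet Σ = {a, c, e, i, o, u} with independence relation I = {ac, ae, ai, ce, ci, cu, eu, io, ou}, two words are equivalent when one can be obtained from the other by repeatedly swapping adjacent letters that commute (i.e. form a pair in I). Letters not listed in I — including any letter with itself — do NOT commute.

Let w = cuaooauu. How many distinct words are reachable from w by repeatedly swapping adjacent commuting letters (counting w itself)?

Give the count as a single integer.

drop 0:c onto floor
drop 1:u onto floor
drop 2:a onto {1:u}
drop 3:o onto {0:c, 2:a}
drop 4:o onto {3:o}
drop 5:a onto {4:o}
drop 6:u onto {5:a}
drop 7:u onto {6:u}
ground layer = {0:c, 1:u}
drop-orders for the pieces not yet dropped (sum over which currently-grounded one goes next):
  1 to go: {7} 1
  2 to go: {6,7} 1
  3 to go: {5,6,7} 1
  4 to go: {4,5,6,7} 1
  5 to go: {3,4,5,6,7} 1
  6 to go: {0,3,4,5,6,7} 1  {2,3,4,5,6,7} 1
  if 0:c drops first: 1 orders
  if 1:u drops first: 2 orders
heap linearizations: 3

3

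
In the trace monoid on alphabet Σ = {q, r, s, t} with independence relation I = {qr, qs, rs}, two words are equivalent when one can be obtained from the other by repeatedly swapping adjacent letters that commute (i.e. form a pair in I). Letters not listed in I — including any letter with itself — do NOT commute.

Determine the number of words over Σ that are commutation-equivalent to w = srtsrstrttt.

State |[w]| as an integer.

piece 0:s — minimal
piece 1:r — minimal
piece 2:t rests on {0:s, 1:r}
piece 3:s rests on {2:t}
piece 4:r rests on {2:t}
piece 5:s rests on {3:s}
piece 6:t rests on {4:r, 5:s}
piece 7:r rests on {6:t}
piece 8:t rests on {7:r}
piece 9:t rests on {8:t}
piece 10:t rests on {9:t}
minimal pieces: {0:s, 1:r}
ways to finish when only these pieces remain (= sum over removing one remaining piece with nothing left below it):
  1 left: {10}→1
  2 left: {9,10}→1
  3 left: {8,9,10}→1
  4 left: {7,8,9,10}→1
  5 left: {6,7,8,9,10}→1
  6 left: {4,6,7,8,9,10}→1  {5,6,7,8,9,10}→1
  7 left: {3,5,6,7,8,9,10}→1  {4,5,6,7,8,9,10}→2
  8 left: {3,4,5,6,7,8,9,10}→3
  9 left: {2,3,4,5,6,7,8,9,10}→3
  placing 0:s first → 3 extensions
  placing 1:r first → 3 extensions
total linear extensions = 6

6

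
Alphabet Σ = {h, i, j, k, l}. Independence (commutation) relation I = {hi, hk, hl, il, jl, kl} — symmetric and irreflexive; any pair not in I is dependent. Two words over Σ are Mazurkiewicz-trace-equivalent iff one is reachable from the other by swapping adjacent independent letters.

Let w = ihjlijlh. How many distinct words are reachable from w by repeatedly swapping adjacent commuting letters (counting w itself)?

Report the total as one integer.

0(i) covers ∅
1(h) covers ∅
2(j) covers 0:i, 1:h
3(l) covers ∅
4(i) covers 2:j
5(j) covers 4:i
6(l) covers 3:l
7(h) covers 5:j
floor of heap: 0:i, 1:h, 3:l
completions by unplaced set U, small U first (add the entries for U minus each lowest piece of U):
  |U|=1: {6}:1  {7}:1
  |U|=2: {3,6}:1  {5,7}:1  {6,7}:2
  |U|=3: {3,6,7}:3  {4,5,7}:1  {5,6,7}:3
  |U|=4: {2,4,5,7}:1  {3,5,6,7}:6  {4,5,6,7}:4
  |U|=5: {0,2,4,5,7}:1  {1,2,4,5,7}:1  {2,4,5,6,7}:5  {3,4,5,6,7}:10
  |U|=6: {0,1,2,4,5,7}:2  {0,2,4,5,6,7}:6  {1,2,4,5,6,7}:6  {2,3,4,5,6,7}:15
  start at 0(i): 21
  start at 1(h): 21
  start at 3(l): 14
sum over floor = 56

56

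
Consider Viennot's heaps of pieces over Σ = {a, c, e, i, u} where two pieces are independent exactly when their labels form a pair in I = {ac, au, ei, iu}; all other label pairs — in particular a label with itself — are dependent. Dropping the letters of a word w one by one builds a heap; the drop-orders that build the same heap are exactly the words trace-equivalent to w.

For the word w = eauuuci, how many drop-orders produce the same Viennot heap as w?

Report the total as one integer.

5

piece 0:e — minimal
piece 1:a rests on {0:e}
piece 2:u rests on {0:e}
piece 3:u rests on {2:u}
piece 4:u rests on {3:u}
piece 5:c rests on {4:u}
piece 6:i rests on {1:a, 5:c}
minimal pieces: {0:e}
ways to finish when only these pieces remain (= sum over removing one remaining piece with nothing left below it):
  1 left: {6}→1
  2 left: {1,6}→1  {5,6}→1
  3 left: {1,5,6}→2  {4,5,6}→1
  4 left: {1,4,5,6}→3  {3,4,5,6}→1
  5 left: {1,3,4,5,6}→4  {2,3,4,5,6}→1
  placing 0:e first → 5 extensions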